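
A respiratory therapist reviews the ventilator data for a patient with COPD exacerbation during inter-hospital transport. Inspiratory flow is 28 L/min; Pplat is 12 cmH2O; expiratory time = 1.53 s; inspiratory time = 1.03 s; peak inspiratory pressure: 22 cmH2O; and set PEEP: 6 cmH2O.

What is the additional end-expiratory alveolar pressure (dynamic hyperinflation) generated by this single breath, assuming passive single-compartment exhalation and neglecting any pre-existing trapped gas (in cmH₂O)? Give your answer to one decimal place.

2.5

Flow: 28 L/min ÷ 60 = 0.4667 L/s.
Vt = flow × Ti = 0.4667 L/s × 1.03 s × 1000 mL/L = 480.7 mL.
R = (PIP − Pplat)/V̇ = (22 − 12) / 0.4667 = 10.0/0.4667 = 21.427 cmH2O·s/L.
C = Vt/(Pplat − PEEP) = 480.7 / (12 − 6) = 480.7/6.0 = 80.117 mL/cmH2O.
τ = R × C = 21.427 × 0.08012 L/cmH2O = 1.717 s.
Fraction remaining = e^(−Te/τ) = e^(−1.53/1.717) = 0.4102; trapped volume = 480.7 × 0.4102 = 197.18 mL.
Additional alveolar pressure from trapping ≈ V_trapped / C = 197.18 / 80.117 = 2.461 cmH2O.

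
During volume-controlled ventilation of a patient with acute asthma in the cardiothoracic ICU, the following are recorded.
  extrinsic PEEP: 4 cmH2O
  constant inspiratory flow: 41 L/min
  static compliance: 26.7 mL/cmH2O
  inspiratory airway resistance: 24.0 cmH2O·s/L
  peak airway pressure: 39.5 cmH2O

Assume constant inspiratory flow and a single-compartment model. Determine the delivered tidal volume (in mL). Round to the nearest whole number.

Flow: 41 L/min ÷ 60 = 0.6833 L/s.
Equation of motion (constant flow): PIP = Vt/C + R·V̇ + PEEP.
Vt/C = PIP − R·V̇ − PEEP = 39.5 − 16.399 − 4 = 19.101 cmH2O.
Vt = C × 19.101 = 26.7 × 19.101 = 510.0 mL.

510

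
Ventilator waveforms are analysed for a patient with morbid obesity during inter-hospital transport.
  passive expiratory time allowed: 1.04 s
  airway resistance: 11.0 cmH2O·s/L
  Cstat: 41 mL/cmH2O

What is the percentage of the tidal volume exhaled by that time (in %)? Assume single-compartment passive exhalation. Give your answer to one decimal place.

90.0

τ = R × C = 11.0 × 41 mL/cmH2O = 11.0 × 0.041 L/cmH2O = 0.451 s.
Passive exhalation: V(t)/V₀ = e^(−t/τ) = e^(−1.04/0.451) = 0.09966.
Fraction exhaled = 1 − 0.09966 = 0.9003 → 90.03%.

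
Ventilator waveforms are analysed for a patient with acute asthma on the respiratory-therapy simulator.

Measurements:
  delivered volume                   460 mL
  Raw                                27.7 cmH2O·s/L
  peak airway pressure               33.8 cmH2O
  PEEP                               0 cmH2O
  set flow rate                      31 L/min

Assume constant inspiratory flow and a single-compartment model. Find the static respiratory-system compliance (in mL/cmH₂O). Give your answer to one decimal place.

Flow: 31 L/min ÷ 60 = 0.5167 L/s.
Equation of motion (constant flow): PIP = Vt/C + R·V̇ + PEEP.
Vt/C = PIP − R·V̇ − PEEP = 33.8 − 27.7×0.5167 − 0 = 33.8 − 14.313 − 0 = 19.487 cmH2O.
C = Vt / 19.487 = 460 / 19.487 = 23.605 mL/cmH2O.

23.6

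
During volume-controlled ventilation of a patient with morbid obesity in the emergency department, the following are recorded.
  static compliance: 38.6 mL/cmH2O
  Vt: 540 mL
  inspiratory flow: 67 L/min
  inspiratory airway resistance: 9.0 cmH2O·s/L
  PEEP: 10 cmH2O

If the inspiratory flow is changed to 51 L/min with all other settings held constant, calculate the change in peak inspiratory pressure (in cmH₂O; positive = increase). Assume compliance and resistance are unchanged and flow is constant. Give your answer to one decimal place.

Flow: 67 L/min ÷ 60 = 1.1167 L/s.
New flow: 51 L/min ÷ 60 = 0.85 L/s.
PIP = Vt/C + R·V̇ + PEEP (constant-flow equation of motion).
Only the resistive term changes: ΔPIP = R × ΔV̇ = 9.0 × (0.85 − 1.1167) = 9.0 × -0.2667 = -2.4 cmH2O.

-2.4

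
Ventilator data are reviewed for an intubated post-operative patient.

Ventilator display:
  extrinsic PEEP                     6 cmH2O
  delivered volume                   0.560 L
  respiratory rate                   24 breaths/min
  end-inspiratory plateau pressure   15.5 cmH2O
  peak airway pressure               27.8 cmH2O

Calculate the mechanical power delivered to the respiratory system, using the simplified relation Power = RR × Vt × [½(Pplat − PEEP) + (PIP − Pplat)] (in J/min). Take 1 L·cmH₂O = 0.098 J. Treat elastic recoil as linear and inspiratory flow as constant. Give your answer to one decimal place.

Per-breath work = Vt × [½(Pplat−PEEP) + (PIP−Pplat)] = 0.560 × [0.5×9.5 + 12.3] = 0.560 × 17.05 = 9.548 L·cmH2O.
Power = 24 × 9.548 = 229.15 L·cmH2O/min.
× 0.098 J/(L·cmH2O) → 22.457 J/min.

22.5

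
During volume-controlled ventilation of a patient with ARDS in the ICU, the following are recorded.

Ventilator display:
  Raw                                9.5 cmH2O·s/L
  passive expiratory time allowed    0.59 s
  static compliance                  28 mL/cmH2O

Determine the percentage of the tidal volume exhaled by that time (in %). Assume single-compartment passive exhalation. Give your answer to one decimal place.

89.1

τ = R × C = 9.5 × 28 mL/cmH2O = 9.5 × 0.028 L/cmH2O = 0.266 s.
Passive exhalation: V(t)/V₀ = e^(−t/τ) = e^(−0.59/0.266) = 0.1088.
Fraction exhaled = 1 − 0.1088 = 0.8912 → 89.12%.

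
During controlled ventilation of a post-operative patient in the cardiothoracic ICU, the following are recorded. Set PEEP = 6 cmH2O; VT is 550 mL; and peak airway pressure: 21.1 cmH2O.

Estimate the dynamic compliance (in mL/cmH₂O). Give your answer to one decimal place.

36.4

Dynamic compliance = Vt / (PIP − PEEP) = 550 / (21.1 − 6) = 550 / 15.1 = 36.424 mL/cmH2O.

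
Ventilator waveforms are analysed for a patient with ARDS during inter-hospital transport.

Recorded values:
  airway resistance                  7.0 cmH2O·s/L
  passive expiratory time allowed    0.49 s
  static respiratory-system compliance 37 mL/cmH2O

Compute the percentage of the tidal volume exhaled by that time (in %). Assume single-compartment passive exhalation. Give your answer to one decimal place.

τ = R × C = 7.0 × 37 mL/cmH2O = 7.0 × 0.037 L/cmH2O = 0.259 s.
Passive exhalation: V(t)/V₀ = e^(−t/τ) = e^(−0.49/0.259) = 0.1508.
Fraction exhaled = 1 − 0.1508 = 0.8492 → 84.92%.

84.9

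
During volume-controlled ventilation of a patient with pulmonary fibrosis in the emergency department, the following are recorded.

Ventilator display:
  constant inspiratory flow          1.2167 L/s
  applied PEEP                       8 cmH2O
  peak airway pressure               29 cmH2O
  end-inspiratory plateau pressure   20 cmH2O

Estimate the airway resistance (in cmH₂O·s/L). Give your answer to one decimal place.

Raw = (PIP − Pplat) / flow = (29 − 20) / 1.2167 = 9.0 / 1.2167 = 7.397 cmH2O·s/L.

7.4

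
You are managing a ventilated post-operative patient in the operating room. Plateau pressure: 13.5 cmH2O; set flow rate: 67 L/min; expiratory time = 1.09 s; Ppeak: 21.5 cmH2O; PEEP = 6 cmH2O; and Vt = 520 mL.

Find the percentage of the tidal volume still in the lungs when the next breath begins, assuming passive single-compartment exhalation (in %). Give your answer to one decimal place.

Flow: 67 L/min ÷ 60 = 1.1167 L/s.
R = (PIP − Pplat)/V̇ = (21.5 − 13.5) / 1.1167 = 8.0/1.1167 = 7.164 cmH2O·s/L.
C = Vt/(Pplat − PEEP) = 520.0 / (13.5 − 6) = 520.0/7.5 = 69.333 mL/cmH2O.
τ = R × C = 7.164 × 0.06933 L/cmH2O = 0.4967 s.
Fraction remaining at end-expiration = e^(−Te/τ) = e^(−1.09/0.4967) = 0.1114 → 11.14%.

11.1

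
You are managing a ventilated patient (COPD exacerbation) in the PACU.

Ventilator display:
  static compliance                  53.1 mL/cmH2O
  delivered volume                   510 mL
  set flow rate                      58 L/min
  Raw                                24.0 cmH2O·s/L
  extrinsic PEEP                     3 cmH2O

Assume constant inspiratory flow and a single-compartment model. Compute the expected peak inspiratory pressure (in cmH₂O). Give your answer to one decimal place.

35.8

Flow: 58 L/min ÷ 60 = 0.9667 L/s.
Equation of motion (constant flow): PIP = Vt/C + R·V̇ + PEEP.
PIP = 510/53.1 + 24.0×0.9667 + 3 = 9.605 + 23.201 + 3 = 35.806 cmH2O.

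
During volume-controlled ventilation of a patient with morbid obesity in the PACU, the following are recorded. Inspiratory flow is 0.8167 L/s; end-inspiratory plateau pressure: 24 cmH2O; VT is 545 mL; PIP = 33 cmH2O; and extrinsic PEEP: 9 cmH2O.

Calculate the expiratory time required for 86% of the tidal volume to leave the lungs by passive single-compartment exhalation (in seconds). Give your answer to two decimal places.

0.79

R = (PIP − Pplat)/V̇ = (33 − 24) / 0.8167 = 9.0/0.8167 = 11.02 cmH2O·s/L.
C = Vt/(Pplat − PEEP) = 545.0 / (24 − 9) = 545.0/15.0 = 36.333 mL/cmH2O.
τ = R × C = 11.02 × 0.03633 L/cmH2O = 0.4004 s.
t = −τ·ln(1 − 0.86) = −0.4004·ln(0.14) = 0.7872 s.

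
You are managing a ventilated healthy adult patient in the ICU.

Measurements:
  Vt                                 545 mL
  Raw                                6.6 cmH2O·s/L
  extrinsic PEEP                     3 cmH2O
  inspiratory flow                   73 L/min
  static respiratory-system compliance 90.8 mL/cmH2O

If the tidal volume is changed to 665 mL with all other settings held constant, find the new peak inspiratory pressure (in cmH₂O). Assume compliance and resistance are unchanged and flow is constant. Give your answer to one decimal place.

18.4

Flow: 73 L/min ÷ 60 = 1.2167 L/s.
PIP = Vt/C + R·V̇ + PEEP (constant-flow equation of motion).
Only the elastic term changes: ΔPIP = ΔVt / C = (665 − 545) / 90.8 = 1.322 cmH2O.
Original PIP = 545/90.8 + 6.6×1.2167 + 3 = 17.032 cmH2O; new PIP = 17.032 + (1.322) = 18.354 cmH2O.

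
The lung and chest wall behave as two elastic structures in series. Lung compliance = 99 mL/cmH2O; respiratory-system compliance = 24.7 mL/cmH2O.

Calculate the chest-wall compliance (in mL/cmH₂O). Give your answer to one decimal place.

1/Ccw = 1/Crs − 1/CL.
1/Ccw = 1/24.7 − 1/99 = 0.03038.
Ccw = 32.916 mL/cmH2O.

32.9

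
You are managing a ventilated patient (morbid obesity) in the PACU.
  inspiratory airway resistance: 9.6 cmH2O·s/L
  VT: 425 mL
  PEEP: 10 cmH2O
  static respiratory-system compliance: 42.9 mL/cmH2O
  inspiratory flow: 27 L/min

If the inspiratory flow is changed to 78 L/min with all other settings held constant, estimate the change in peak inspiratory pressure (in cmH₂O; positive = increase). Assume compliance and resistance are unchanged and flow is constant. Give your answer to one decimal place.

8.2

Flow: 27 L/min ÷ 60 = 0.45 L/s.
New flow: 78 L/min ÷ 60 = 1.3 L/s.
PIP = Vt/C + R·V̇ + PEEP (constant-flow equation of motion).
Only the resistive term changes: ΔPIP = R × ΔV̇ = 9.6 × (1.3 − 0.45) = 9.6 × 0.85 = 8.16 cmH2O.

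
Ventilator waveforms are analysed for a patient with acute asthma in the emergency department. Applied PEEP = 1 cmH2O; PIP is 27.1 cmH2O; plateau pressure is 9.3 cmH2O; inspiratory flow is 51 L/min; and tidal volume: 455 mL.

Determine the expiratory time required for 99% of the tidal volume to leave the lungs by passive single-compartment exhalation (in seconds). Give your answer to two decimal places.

5.29

Flow: 51 L/min ÷ 60 = 0.85 L/s.
R = (PIP − Pplat)/V̇ = (27.1 − 9.3) / 0.85 = 17.8/0.85 = 20.941 cmH2O·s/L.
C = Vt/(Pplat − PEEP) = 455.0 / (9.3 − 1) = 455.0/8.3 = 54.819 mL/cmH2O.
τ = R × C = 20.941 × 0.05482 L/cmH2O = 1.148 s.
t = −τ·ln(1 − 0.99) = −1.148·ln(0.01) = 5.287 s.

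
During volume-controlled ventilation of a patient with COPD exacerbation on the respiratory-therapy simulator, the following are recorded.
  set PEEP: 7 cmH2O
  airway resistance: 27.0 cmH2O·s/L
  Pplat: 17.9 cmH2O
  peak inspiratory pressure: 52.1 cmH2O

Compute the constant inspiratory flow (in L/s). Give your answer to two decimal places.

flow = (PIP − Pplat) / Raw = 34.2 / 27.0 = 1.267 L/s.

1.27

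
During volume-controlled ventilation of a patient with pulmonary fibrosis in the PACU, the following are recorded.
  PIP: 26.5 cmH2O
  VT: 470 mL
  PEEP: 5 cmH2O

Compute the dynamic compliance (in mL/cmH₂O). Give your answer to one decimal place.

21.9

Dynamic compliance = Vt / (PIP − PEEP) = 470 / (26.5 − 5) = 470 / 21.5 = 21.86 mL/cmH2O.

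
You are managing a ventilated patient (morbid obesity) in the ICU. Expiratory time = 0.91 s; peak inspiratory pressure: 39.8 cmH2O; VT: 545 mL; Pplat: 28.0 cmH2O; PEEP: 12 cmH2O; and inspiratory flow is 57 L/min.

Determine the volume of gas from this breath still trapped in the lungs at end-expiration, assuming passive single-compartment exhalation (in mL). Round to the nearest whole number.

Flow: 57 L/min ÷ 60 = 0.95 L/s.
R = (PIP − Pplat)/V̇ = (39.8 − 28.0) / 0.95 = 11.8/0.95 = 12.421 cmH2O·s/L.
C = Vt/(Pplat − PEEP) = 545.0 / (28.0 − 12) = 545.0/16.0 = 34.063 mL/cmH2O.
τ = R × C = 12.421 × 0.03406 L/cmH2O = 0.4231 s.
Fraction remaining = e^(−Te/τ) = e^(−0.91/0.4231) = 0.1164.
Trapped volume = 545.0 × 0.1164 = 63.438 mL.

63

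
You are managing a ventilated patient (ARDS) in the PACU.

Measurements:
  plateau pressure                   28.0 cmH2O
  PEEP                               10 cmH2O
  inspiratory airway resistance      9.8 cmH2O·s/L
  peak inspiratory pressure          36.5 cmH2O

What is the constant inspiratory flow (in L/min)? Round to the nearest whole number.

flow = (PIP − Pplat) / Raw = (36.5 − 28.0) / 9.8 = 0.8673 L/s × 60 = 52.038 L/min.

52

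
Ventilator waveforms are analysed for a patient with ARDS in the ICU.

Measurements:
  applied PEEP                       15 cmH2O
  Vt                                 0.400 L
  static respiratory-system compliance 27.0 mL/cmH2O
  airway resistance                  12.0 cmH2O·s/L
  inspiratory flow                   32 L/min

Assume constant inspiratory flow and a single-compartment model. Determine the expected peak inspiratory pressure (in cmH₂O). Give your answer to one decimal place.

Flow: 32 L/min ÷ 60 = 0.5333 L/s.
Equation of motion (constant flow): PIP = Vt/C + R·V̇ + PEEP.
PIP = 400/27.0 + 12.0×0.5333 + 15 = 14.815 + 6.4 + 15 = 36.215 cmH2O.

36.2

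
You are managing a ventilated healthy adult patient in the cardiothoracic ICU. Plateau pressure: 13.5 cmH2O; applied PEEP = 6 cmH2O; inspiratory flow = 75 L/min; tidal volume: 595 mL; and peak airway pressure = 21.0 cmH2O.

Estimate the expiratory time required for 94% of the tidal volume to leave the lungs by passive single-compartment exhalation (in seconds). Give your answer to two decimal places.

1.34

Flow: 75 L/min ÷ 60 = 1.25 L/s.
R = (PIP − Pplat)/V̇ = (21.0 − 13.5) / 1.25 = 7.5/1.25 = 6.0 cmH2O·s/L.
C = Vt/(Pplat − PEEP) = 595.0 / (13.5 − 6) = 595.0/7.5 = 79.333 mL/cmH2O.
τ = R × C = 6.0 × 0.07933 L/cmH2O = 0.476 s.
t = −τ·ln(1 − 0.94) = −0.476·ln(0.06) = 1.339 s.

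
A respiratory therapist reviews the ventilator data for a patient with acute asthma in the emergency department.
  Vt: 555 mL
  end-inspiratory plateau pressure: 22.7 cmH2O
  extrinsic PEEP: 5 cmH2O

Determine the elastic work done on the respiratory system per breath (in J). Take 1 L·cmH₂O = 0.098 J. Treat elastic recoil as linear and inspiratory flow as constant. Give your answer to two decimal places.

Elastic work ≈ ½ × (Pplat − PEEP) × Vt = 0.5 × (22.7 − 5) × 0.555 L = 0.5 × 17.7 × 0.555 = 4.912 L·cmH2O.
× 0.098 J/(L·cmH2O) → 0.4814 J.

0.48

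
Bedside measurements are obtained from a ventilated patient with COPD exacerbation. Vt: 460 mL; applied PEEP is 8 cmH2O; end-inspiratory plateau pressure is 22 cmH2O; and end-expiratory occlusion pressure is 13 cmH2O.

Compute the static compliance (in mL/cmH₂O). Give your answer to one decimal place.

51.1

End-expiratory occlusion gives total PEEP = 13 cmH2O (intrinsic PEEP = 13 − 8 = 5). Use total PEEP for the elastic gradient.
Cstat = Vt / (Pplat − PEEPtotal) = 460 / (22 − 13) = 460 / 9.0 = 51.111 mL/cmH2O.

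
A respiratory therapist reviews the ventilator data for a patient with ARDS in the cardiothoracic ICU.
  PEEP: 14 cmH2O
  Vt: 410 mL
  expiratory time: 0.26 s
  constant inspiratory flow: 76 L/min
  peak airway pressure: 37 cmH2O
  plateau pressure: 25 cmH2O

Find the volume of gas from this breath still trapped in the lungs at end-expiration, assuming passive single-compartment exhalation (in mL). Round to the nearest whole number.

196

Flow: 76 L/min ÷ 60 = 1.2667 L/s.
R = (PIP − Pplat)/V̇ = (37 − 25) / 1.2667 = 12.0/1.2667 = 9.473 cmH2O·s/L.
C = Vt/(Pplat − PEEP) = 410.0 / (25 − 14) = 410.0/11.0 = 37.273 mL/cmH2O.
τ = R × C = 9.473 × 0.03727 L/cmH2O = 0.3531 s.
Fraction remaining = e^(−Te/τ) = e^(−0.26/0.3531) = 0.4789.
Trapped volume = 410.0 × 0.4789 = 196.35 mL.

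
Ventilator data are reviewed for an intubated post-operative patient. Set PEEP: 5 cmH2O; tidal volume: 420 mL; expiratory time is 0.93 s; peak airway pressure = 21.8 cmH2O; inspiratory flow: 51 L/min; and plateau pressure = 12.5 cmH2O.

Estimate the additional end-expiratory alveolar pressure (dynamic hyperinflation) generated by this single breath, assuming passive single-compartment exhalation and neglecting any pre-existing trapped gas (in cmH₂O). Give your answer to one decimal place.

Flow: 51 L/min ÷ 60 = 0.85 L/s.
R = (PIP − Pplat)/V̇ = (21.8 − 12.5) / 0.85 = 9.3/0.85 = 10.941 cmH2O·s/L.
C = Vt/(Pplat − PEEP) = 420.0 / (12.5 − 5) = 420.0/7.5 = 56.0 mL/cmH2O.
τ = R × C = 10.941 × 0.056 L/cmH2O = 0.6127 s.
Fraction remaining = e^(−Te/τ) = e^(−0.93/0.6127) = 0.2192; trapped volume = 420.0 × 0.2192 = 92.064 mL.
Additional alveolar pressure from trapping ≈ V_trapped / C = 92.064 / 56.0 = 1.644 cmH2O.

1.6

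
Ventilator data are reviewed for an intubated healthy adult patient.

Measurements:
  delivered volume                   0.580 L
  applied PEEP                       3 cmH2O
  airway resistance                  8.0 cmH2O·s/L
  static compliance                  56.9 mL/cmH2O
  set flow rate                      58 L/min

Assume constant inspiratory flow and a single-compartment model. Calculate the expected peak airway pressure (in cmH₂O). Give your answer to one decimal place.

Flow: 58 L/min ÷ 60 = 0.9667 L/s.
Equation of motion (constant flow): PIP = Vt/C + R·V̇ + PEEP.
PIP = 580/56.9 + 8.0×0.9667 + 3 = 10.193 + 7.734 + 3 = 20.927 cmH2O.

20.9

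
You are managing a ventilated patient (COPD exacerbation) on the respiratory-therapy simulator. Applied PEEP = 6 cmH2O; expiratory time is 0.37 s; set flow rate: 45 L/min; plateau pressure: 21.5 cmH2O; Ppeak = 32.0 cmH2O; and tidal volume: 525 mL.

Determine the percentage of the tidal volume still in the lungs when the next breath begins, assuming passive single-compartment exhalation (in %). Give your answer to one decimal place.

Flow: 45 L/min ÷ 60 = 0.75 L/s.
R = (PIP − Pplat)/V̇ = (32.0 − 21.5) / 0.75 = 10.5/0.75 = 14.0 cmH2O·s/L.
C = Vt/(Pplat − PEEP) = 525.0 / (21.5 − 6) = 525.0/15.5 = 33.871 mL/cmH2O.
τ = R × C = 14.0 × 0.03387 L/cmH2O = 0.4742 s.
Fraction remaining at end-expiration = e^(−Te/τ) = e^(−0.37/0.4742) = 0.4583 → 45.83%.

45.8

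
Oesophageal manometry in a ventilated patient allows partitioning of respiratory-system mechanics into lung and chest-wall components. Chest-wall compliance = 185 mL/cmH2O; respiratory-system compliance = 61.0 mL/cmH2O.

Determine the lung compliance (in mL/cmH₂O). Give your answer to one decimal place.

1/CL = 1/Crs − 1/Ccw.
1/CL = 1/61.0 − 1/185 = 0.01099.
CL = 90.992 mL/cmH2O.

91.0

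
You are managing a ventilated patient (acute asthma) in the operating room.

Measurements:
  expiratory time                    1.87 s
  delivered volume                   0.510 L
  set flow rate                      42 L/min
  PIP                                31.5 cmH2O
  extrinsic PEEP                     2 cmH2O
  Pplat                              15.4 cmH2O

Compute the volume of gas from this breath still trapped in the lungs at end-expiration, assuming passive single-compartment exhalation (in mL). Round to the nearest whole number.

60

Flow: 42 L/min ÷ 60 = 0.7 L/s.
R = (PIP − Pplat)/V̇ = (31.5 − 15.4) / 0.7 = 16.1/0.7 = 23.0 cmH2O·s/L.
C = Vt/(Pplat − PEEP) = 510.0 / (15.4 − 2) = 510.0/13.4 = 38.06 mL/cmH2O.
τ = R × C = 23.0 × 0.03806 L/cmH2O = 0.8754 s.
Fraction remaining = e^(−Te/τ) = e^(−1.87/0.8754) = 0.1181.
Trapped volume = 510.0 × 0.1181 = 60.231 mL.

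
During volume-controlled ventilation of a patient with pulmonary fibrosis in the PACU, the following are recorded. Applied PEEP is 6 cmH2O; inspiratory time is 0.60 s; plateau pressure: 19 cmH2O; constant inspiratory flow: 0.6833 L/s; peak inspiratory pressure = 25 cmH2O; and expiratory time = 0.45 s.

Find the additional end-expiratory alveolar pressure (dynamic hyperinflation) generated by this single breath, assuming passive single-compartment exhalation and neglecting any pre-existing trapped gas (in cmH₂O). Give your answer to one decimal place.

Vt = flow × Ti = 0.6833 L/s × 0.60 s × 1000 mL/L = 409.98 mL.
R = (PIP − Pplat)/V̇ = (25 − 19) / 0.6833 = 6.0/0.6833 = 8.781 cmH2O·s/L.
C = Vt/(Pplat − PEEP) = 409.98 / (19 − 6) = 409.98/13.0 = 31.537 mL/cmH2O.
τ = R × C = 8.781 × 0.03154 L/cmH2O = 0.277 s.
Fraction remaining = e^(−Te/τ) = e^(−0.45/0.277) = 0.197; trapped volume = 409.98 × 0.197 = 80.766 mL.
Additional alveolar pressure from trapping ≈ V_trapped / C = 80.766 / 31.537 = 2.561 cmH2O.

2.6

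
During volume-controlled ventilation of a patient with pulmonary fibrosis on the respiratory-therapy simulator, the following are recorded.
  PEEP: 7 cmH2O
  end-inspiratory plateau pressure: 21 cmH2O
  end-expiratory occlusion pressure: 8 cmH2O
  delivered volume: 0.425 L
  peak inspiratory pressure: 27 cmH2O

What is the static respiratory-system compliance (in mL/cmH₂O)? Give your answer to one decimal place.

End-expiratory occlusion gives total PEEP = 8 cmH2O (intrinsic PEEP = 8 − 7 = 1). Use total PEEP for the elastic gradient.
Cstat = Vt / (Pplat − PEEPtotal) = 425 / (21 − 8) = 425 / 13.0 = 32.692 mL/cmH2O.

32.7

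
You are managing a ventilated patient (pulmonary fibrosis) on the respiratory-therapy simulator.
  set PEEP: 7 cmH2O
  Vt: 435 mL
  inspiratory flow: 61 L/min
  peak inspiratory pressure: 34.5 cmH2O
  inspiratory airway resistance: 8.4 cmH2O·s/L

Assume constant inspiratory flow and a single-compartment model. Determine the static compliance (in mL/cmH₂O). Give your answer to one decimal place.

Flow: 61 L/min ÷ 60 = 1.0167 L/s.
Equation of motion (constant flow): PIP = Vt/C + R·V̇ + PEEP.
Vt/C = PIP − R·V̇ − PEEP = 34.5 − 8.4×1.0167 − 7 = 34.5 − 8.54 − 7 = 18.96 cmH2O.
C = Vt / 18.96 = 435 / 18.96 = 22.943 mL/cmH2O.

22.9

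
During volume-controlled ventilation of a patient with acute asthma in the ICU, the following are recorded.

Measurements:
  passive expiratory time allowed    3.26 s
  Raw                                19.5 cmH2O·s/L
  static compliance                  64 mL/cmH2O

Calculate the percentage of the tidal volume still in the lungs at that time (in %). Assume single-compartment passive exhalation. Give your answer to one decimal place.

τ = R × C = 19.5 × 64 mL/cmH2O = 19.5 × 0.064 L/cmH2O = 1.248 s.
Passive exhalation: V(t)/V₀ = e^(−t/τ) = e^(−3.26/1.248) = 0.07337.
Fraction remaining = 0.07337 → 7.337%.

7.3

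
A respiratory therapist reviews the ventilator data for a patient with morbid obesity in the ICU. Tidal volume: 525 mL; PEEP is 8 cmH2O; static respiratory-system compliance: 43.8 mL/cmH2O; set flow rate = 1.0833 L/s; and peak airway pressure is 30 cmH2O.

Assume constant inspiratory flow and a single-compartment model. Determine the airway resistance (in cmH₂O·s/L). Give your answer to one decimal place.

9.2

Equation of motion (constant flow): PIP = Vt/C + R·V̇ + PEEP.
R·V̇ = PIP − Vt/C − PEEP = 30 − 525/43.8 − 8 = 30 − 11.986 − 8 = 10.014 cmH2O.
R = 10.014 / 1.0833 = 9.244 cmH2O·s/L.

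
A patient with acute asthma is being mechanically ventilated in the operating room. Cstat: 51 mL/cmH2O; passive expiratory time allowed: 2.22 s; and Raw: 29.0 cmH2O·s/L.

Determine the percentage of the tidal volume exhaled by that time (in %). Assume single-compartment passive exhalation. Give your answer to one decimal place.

τ = R × C = 29.0 × 51 mL/cmH2O = 29.0 × 0.051 L/cmH2O = 1.479 s.
Passive exhalation: V(t)/V₀ = e^(−t/τ) = e^(−2.22/1.479) = 0.2229.
Fraction exhaled = 1 − 0.2229 = 0.7771 → 77.71%.

77.7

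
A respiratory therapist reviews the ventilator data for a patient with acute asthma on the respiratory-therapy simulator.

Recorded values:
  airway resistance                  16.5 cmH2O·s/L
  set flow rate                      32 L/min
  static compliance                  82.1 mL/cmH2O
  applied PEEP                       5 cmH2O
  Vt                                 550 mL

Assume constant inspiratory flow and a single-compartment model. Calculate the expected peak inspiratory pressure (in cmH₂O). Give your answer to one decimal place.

Flow: 32 L/min ÷ 60 = 0.5333 L/s.
Equation of motion (constant flow): PIP = Vt/C + R·V̇ + PEEP.
PIP = 550/82.1 + 16.5×0.5333 + 5 = 6.699 + 8.799 + 5 = 20.498 cmH2O.

20.5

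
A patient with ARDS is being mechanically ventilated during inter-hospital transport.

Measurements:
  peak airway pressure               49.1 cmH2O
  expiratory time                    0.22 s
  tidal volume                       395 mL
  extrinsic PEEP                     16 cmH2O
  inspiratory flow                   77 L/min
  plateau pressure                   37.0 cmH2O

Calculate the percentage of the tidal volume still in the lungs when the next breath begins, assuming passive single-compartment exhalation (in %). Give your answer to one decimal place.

Flow: 77 L/min ÷ 60 = 1.2833 L/s.
R = (PIP − Pplat)/V̇ = (49.1 − 37.0) / 1.2833 = 12.1/1.2833 = 9.429 cmH2O·s/L.
C = Vt/(Pplat − PEEP) = 395.0 / (37.0 − 16) = 395.0/21.0 = 18.81 mL/cmH2O.
τ = R × C = 9.429 × 0.01881 L/cmH2O = 0.1774 s.
Fraction remaining at end-expiration = e^(−Te/τ) = e^(−0.22/0.1774) = 0.2893 → 28.93%.

28.9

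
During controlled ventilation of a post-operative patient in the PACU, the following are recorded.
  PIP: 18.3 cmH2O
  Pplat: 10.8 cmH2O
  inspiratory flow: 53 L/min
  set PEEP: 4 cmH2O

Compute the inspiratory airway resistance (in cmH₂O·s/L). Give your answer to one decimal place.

8.5

Flow: 53 L/min ÷ 60 = 0.8833 L/s.
Raw = (PIP − Pplat) / flow = (18.3 − 10.8) / 0.8833 = 7.5 / 0.8833 = 8.491 cmH2O·s/L.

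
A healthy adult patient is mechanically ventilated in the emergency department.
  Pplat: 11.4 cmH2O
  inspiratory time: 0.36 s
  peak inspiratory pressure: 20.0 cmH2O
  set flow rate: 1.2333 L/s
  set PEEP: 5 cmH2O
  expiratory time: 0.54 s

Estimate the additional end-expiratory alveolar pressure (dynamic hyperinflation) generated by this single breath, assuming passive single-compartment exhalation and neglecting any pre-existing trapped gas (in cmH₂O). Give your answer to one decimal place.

2.1

Vt = flow × Ti = 1.2333 L/s × 0.36 s × 1000 mL/L = 443.99 mL.
R = (PIP − Pplat)/V̇ = (20.0 − 11.4) / 1.2333 = 8.6/1.2333 = 6.973 cmH2O·s/L.
C = Vt/(Pplat − PEEP) = 443.99 / (11.4 − 5) = 443.99/6.4 = 69.373 mL/cmH2O.
τ = R × C = 6.973 × 0.06937 L/cmH2O = 0.4837 s.
Fraction remaining = e^(−Te/τ) = e^(−0.54/0.4837) = 0.3275; trapped volume = 443.99 × 0.3275 = 145.41 mL.
Additional alveolar pressure from trapping ≈ V_trapped / C = 145.41 / 69.373 = 2.096 cmH2O.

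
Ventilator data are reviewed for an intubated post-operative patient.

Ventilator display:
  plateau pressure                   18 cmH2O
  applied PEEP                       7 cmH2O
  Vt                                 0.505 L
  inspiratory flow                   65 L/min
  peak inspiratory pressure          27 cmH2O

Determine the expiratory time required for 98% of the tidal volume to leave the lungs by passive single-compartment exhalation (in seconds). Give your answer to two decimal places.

1.49

Flow: 65 L/min ÷ 60 = 1.0833 L/s.
R = (PIP − Pplat)/V̇ = (27 − 18) / 1.0833 = 9.0/1.0833 = 8.308 cmH2O·s/L.
C = Vt/(Pplat − PEEP) = 505.0 / (18 − 7) = 505.0/11.0 = 45.909 mL/cmH2O.
τ = R × C = 8.308 × 0.04591 L/cmH2O = 0.3814 s.
t = −τ·ln(1 − 0.98) = −0.3814·ln(0.02) = 1.492 s.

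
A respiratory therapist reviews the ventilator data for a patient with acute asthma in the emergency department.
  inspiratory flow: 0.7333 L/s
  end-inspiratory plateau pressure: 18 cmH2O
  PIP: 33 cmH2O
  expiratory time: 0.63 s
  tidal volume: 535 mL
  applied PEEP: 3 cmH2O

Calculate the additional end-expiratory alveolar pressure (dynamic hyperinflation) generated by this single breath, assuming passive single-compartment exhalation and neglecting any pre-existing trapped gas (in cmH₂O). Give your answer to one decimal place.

6.3

R = (PIP − Pplat)/V̇ = (33 − 18) / 0.7333 = 15.0/0.7333 = 20.455 cmH2O·s/L.
C = Vt/(Pplat − PEEP) = 535.0 / (18 − 3) = 535.0/15.0 = 35.667 mL/cmH2O.
τ = R × C = 20.455 × 0.03567 L/cmH2O = 0.7296 s.
Fraction remaining = e^(−Te/τ) = e^(−0.63/0.7296) = 0.4217; trapped volume = 535.0 × 0.4217 = 225.61 mL.
Additional alveolar pressure from trapping ≈ V_trapped / C = 225.61 / 35.667 = 6.325 cmH2O.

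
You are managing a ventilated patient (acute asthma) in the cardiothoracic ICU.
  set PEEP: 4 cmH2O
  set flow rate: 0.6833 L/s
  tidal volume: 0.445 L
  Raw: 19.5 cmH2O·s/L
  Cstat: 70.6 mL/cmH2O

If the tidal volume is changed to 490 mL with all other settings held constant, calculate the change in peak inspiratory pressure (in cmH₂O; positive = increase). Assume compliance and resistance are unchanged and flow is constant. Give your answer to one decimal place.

PIP = Vt/C + R·V̇ + PEEP (constant-flow equation of motion).
Only the elastic term changes: ΔPIP = ΔVt / C = (490 − 445) / 70.6 = 0.6374 cmH2O.

0.6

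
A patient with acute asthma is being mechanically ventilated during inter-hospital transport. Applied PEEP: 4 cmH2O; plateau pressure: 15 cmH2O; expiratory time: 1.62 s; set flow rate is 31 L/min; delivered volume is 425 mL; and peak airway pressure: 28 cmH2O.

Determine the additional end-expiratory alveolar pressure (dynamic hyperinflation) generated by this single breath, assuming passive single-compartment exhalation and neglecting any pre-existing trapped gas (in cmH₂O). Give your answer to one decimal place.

Flow: 31 L/min ÷ 60 = 0.5167 L/s.
R = (PIP − Pplat)/V̇ = (28 − 15) / 0.5167 = 13.0/0.5167 = 25.16 cmH2O·s/L.
C = Vt/(Pplat − PEEP) = 425.0 / (15 − 4) = 425.0/11.0 = 38.636 mL/cmH2O.
τ = R × C = 25.16 × 0.03864 L/cmH2O = 0.9722 s.
Fraction remaining = e^(−Te/τ) = e^(−1.62/0.9722) = 0.1889; trapped volume = 425.0 × 0.1889 = 80.283 mL.
Additional alveolar pressure from trapping ≈ V_trapped / C = 80.283 / 38.636 = 2.078 cmH2O.

2.1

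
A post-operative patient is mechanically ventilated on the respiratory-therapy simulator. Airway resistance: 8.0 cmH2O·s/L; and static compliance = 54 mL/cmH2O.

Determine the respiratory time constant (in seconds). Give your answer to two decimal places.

0.43

τ = R × C = 8.0 × 54 mL/cmH2O = 8.0 × 0.054 L/cmH2O = 0.432 s.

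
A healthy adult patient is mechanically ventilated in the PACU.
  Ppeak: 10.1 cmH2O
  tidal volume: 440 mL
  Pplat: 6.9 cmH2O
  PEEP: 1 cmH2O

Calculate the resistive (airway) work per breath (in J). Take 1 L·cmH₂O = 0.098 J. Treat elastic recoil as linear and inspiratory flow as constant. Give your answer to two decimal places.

With constant inspiratory flow the resistive pressure is constant at PIP − Pplat = 10.1 − 6.9 = 3.2 cmH2O, so resistive work = 3.2 × 0.440 = 1.408 L·cmH2O.
× 0.098 J/(L·cmH2O) → 0.138 J.

0.14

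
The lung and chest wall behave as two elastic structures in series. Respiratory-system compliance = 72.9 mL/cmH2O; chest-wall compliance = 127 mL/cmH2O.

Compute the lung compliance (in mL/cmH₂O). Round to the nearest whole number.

171

1/CL = 1/Crs − 1/Ccw.
1/CL = 1/72.9 − 1/127 = 0.005843.
CL = 171.14 mL/cmH2O.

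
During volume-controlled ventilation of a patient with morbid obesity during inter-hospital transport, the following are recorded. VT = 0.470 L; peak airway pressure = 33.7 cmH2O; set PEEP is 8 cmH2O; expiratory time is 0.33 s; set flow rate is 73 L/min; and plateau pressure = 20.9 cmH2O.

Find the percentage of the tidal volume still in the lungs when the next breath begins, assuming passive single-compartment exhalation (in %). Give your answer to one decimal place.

42.3

Flow: 73 L/min ÷ 60 = 1.2167 L/s.
R = (PIP − Pplat)/V̇ = (33.7 − 20.9) / 1.2167 = 12.8/1.2167 = 10.52 cmH2O·s/L.
C = Vt/(Pplat − PEEP) = 470.0 / (20.9 − 8) = 470.0/12.9 = 36.434 mL/cmH2O.
τ = R × C = 10.52 × 0.03643 L/cmH2O = 0.3832 s.
Fraction remaining at end-expiration = e^(−Te/τ) = e^(−0.33/0.3832) = 0.4227 → 42.27%.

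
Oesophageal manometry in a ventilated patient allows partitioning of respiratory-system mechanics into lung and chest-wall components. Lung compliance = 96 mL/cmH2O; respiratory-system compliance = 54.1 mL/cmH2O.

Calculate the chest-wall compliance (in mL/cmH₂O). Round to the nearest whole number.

124

1/Ccw = 1/Crs − 1/CL.
1/Ccw = 1/54.1 − 1/96 = 0.008068.
Ccw = 123.95 mL/cmH2O.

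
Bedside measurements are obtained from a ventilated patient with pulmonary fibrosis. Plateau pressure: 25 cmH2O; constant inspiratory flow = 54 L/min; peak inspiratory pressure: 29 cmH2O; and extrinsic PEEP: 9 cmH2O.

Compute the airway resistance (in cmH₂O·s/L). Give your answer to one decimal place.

Flow: 54 L/min ÷ 60 = 0.9 L/s.
Raw = (PIP − Pplat) / flow = (29 − 25) / 0.9 = 4.0 / 0.9 = 4.444 cmH2O·s/L.

4.4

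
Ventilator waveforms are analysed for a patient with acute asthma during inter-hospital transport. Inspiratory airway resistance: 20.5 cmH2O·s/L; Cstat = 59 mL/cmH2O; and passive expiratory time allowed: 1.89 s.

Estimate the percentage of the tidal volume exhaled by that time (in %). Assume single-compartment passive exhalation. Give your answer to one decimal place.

79.0

τ = R × C = 20.5 × 59 mL/cmH2O = 20.5 × 0.059 L/cmH2O = 1.21 s.
Passive exhalation: V(t)/V₀ = e^(−t/τ) = e^(−1.89/1.21) = 0.2097.
Fraction exhaled = 1 − 0.2097 = 0.7903 → 79.03%.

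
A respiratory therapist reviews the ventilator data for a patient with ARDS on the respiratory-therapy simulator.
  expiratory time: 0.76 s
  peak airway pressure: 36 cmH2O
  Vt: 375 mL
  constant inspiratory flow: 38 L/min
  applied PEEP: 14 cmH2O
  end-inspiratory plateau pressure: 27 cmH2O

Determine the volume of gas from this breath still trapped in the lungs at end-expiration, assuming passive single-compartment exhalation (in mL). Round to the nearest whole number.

Flow: 38 L/min ÷ 60 = 0.6333 L/s.
R = (PIP − Pplat)/V̇ = (36 − 27) / 0.6333 = 9.0/0.6333 = 14.211 cmH2O·s/L.
C = Vt/(Pplat − PEEP) = 375.0 / (27 − 14) = 375.0/13.0 = 28.846 mL/cmH2O.
τ = R × C = 14.211 × 0.02885 L/cmH2O = 0.41 s.
Fraction remaining = e^(−Te/τ) = e^(−0.76/0.41) = 0.1567.
Trapped volume = 375.0 × 0.1567 = 58.763 mL.

59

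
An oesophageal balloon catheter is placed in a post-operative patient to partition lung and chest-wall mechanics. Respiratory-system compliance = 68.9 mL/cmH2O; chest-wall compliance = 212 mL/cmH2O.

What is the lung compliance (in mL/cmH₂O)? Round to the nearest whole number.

102

1/CL = 1/Crs − 1/Ccw.
1/CL = 1/68.9 − 1/212 = 0.009797.
CL = 102.07 mL/cmH2O.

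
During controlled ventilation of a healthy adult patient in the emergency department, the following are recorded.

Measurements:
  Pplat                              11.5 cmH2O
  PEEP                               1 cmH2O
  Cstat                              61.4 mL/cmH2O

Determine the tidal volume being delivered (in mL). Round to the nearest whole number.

Vt = Cstat × (Pplat − PEEP) = 61.4 × (11.5 − 1) = 61.4 × 10.5 = 644.7 mL.

645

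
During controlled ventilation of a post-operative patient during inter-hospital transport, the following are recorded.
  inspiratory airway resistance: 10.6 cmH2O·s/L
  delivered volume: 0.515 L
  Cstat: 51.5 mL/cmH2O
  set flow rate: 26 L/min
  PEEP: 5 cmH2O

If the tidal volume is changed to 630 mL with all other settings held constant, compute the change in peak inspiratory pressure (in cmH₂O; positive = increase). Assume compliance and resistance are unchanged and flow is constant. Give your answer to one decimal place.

2.2

PIP = Vt/C + R·V̇ + PEEP (constant-flow equation of motion).
Only the elastic term changes: ΔPIP = ΔVt / C = (630 − 515) / 51.5 = 2.233 cmH2O.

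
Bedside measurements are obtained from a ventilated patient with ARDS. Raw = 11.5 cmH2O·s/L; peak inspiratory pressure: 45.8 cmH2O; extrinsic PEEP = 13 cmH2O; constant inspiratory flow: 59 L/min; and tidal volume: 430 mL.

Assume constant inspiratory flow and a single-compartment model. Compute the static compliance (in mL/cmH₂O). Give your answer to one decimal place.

Flow: 59 L/min ÷ 60 = 0.9833 L/s.
Equation of motion (constant flow): PIP = Vt/C + R·V̇ + PEEP.
Vt/C = PIP − R·V̇ − PEEP = 45.8 − 11.5×0.9833 − 13 = 45.8 − 11.308 − 13 = 21.492 cmH2O.
C = Vt / 21.492 = 430 / 21.492 = 20.007 mL/cmH2O.

20.0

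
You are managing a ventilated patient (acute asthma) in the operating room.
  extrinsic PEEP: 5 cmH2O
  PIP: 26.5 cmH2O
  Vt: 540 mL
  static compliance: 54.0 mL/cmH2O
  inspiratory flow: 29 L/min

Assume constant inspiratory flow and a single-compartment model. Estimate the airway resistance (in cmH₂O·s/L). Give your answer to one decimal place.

Flow: 29 L/min ÷ 60 = 0.4833 L/s.
Equation of motion (constant flow): PIP = Vt/C + R·V̇ + PEEP.
R·V̇ = PIP − Vt/C − PEEP = 26.5 − 540/54.0 − 5 = 26.5 − 10.0 − 5 = 11.5 cmH2O.
R = 11.5 / 0.4833 = 23.795 cmH2O·s/L.

23.8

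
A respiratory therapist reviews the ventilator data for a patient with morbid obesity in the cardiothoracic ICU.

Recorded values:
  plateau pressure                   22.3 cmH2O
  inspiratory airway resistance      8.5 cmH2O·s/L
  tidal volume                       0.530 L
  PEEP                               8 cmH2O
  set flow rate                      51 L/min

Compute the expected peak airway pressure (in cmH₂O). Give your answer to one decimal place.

Flow: 51 L/min ÷ 60 = 0.85 L/s.
PIP = Pplat + Raw × flow = 22.3 + 8.5 × 0.85 = 22.3 + 7.225 = 29.525 cmH2O.

29.5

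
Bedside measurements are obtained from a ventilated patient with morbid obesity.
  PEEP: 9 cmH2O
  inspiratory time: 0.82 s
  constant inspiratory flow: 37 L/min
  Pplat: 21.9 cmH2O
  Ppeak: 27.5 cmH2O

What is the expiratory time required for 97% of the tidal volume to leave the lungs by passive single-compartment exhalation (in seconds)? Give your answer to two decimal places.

Flow: 37 L/min ÷ 60 = 0.6167 L/s.
Vt = flow × Ti = 0.6167 L/s × 0.82 s × 1000 mL/L = 505.69 mL.
R = (PIP − Pplat)/V̇ = (27.5 − 21.9) / 0.6167 = 5.6/0.6167 = 9.081 cmH2O·s/L.
C = Vt/(Pplat − PEEP) = 505.69 / (21.9 − 9) = 505.69/12.9 = 39.201 mL/cmH2O.
τ = R × C = 9.081 × 0.0392 L/cmH2O = 0.356 s.
t = −τ·ln(1 − 0.97) = −0.356·ln(0.03) = 1.248 s.

1.25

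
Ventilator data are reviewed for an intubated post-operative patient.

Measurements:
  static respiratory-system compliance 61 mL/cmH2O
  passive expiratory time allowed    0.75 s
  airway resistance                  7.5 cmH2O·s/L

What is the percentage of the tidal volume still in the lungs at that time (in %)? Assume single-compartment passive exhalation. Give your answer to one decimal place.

τ = R × C = 7.5 × 61 mL/cmH2O = 7.5 × 0.061 L/cmH2O = 0.4575 s.
Passive exhalation: V(t)/V₀ = e^(−t/τ) = e^(−0.75/0.4575) = 0.1941.
Fraction remaining = 0.1941 → 19.41%.

19.4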